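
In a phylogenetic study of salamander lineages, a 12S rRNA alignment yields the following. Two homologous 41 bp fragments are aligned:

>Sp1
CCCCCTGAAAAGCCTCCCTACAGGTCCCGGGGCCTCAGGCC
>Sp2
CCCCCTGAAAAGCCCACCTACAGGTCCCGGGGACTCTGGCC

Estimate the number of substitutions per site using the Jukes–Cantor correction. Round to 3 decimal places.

The sequences differ at 4 of 41 sites (15, 16, 33, 37), so p = 4/41 ≈ 0.097561.
d = −(3/4) ln(1 − 4p/3) = −0.75 ln(1 − 0.130081) = −0.75 ln(0.869919)
  = −0.75 × (-0.139355) = 0.104516 substitutions/site.

0.105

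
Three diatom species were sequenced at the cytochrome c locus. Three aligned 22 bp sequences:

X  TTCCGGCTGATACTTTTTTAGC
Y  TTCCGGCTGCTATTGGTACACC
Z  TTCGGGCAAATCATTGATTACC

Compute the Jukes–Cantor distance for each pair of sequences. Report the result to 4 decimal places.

X–Y: 7/22 sites differ → p ≈ 0.318182, d = −0.75 ln(1 − 0.424243) = 0.414052 ≈ 0.4141.
X–Z: 8/22 sites differ → p ≈ 0.363636, d = −0.75 ln(1 − 0.484848) = 0.497470 ≈ 0.4975.
Y–Z: 10/22 sites differ → p ≈ 0.454545, d = −0.75 ln(1 − 0.60606) = 0.698667 ≈ 0.6987.

d(X,Y) = 0.4141, d(X,Z) = 0.4975, d(Y,Z) = 0.6987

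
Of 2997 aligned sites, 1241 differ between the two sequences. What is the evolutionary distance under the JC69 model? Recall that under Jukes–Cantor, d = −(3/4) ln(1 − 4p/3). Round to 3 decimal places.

0.602

p = 1241/2997 ≈ 0.414081.
d = −(3/4) ln(1 − 4p/3) = −0.75 ln(1 − 0.552108) = −0.75 ln(0.447892)
  = −0.75 × (-0.803203) = 0.602402 substitutions/site.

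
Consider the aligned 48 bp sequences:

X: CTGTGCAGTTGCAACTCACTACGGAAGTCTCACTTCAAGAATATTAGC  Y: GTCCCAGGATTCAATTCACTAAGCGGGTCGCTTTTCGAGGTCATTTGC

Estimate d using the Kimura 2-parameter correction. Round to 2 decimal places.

0.66

Of 48 sites, 9 differences are transitions and 12 are transversions, so P = 9/48 = 0.1875 and Q = 12/48 = 0.25.
Under the Kimura two-parameter model, d = −½ ln(1 − 2P − Q) − ¼ ln(1 − 2Q).
1 − 2P − Q = 0.375, giving −½ ln(0.375) = 0.490415.
1 − 2Q = 0.5, giving −¼ ln(0.5) = 0.173287.
d = 0.490415 + 0.173287 = 0.663702.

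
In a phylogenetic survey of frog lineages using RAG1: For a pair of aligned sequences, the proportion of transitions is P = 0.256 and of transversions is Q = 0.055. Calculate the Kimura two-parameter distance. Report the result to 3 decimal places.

Under the Kimura two-parameter model, d = −½ ln(1 − 2P − Q) − ¼ ln(1 − 2Q).
1 − 2P − Q = 0.433, giving −½ ln(0.433) = 0.418509.
1 − 2Q = 0.89, giving −¼ ln(0.89) = 0.029133.
d = 0.418509 + 0.029133 = 0.447642.

0.448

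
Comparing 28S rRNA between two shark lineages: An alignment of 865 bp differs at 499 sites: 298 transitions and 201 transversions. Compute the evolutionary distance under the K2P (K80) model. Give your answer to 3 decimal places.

1.428

P = 298/865 ≈ 0.344509 and Q = 201/865 ≈ 0.23237.
Under the Kimura two-parameter model, d = −½ ln(1 − 2P − Q) − ¼ ln(1 − 2Q).
1 − 2P − Q = 0.078612, giving −½ ln(0.078612) = 1.271615.
1 − 2Q = 0.53526, giving −¼ ln(0.53526) = 0.156251.
d = 1.271615 + 0.156251 = 1.427866.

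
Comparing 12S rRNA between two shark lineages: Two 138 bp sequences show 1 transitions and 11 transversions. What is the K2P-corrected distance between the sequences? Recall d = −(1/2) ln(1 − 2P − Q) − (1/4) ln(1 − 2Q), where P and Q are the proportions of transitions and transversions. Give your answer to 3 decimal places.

P = 1/138 ≈ 0.007246 and Q = 11/138 ≈ 0.07971.
Under the Kimura two-parameter model, d = −½ ln(1 − 2P − Q) − ¼ ln(1 − 2Q).
1 − 2P − Q = 0.905798, giving −½ ln(0.905798) = 0.049469.
1 − 2Q = 0.84058, giving −¼ ln(0.84058) = 0.043416.
d = 0.049469 + 0.043416 = 0.092885.

0.093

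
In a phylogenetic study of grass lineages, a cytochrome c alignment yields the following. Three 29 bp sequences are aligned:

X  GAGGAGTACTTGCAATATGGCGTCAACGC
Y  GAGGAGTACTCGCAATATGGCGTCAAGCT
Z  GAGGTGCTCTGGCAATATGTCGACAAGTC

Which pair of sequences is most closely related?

X and Y

X–Y: 4/29 differ, p = 0.138, d = 0.152.
X–Z: 8/29 differ, p = 0.276, d = 0.344.
Y–Z: 8/29 differ, p = 0.276, d = 0.344.
The smallest distance is between X and Y.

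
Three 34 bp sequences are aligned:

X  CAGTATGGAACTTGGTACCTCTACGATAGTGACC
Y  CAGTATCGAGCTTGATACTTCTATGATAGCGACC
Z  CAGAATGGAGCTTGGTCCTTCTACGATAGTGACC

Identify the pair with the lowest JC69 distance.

X and Z

X–Y: 6/34 differ, p = 0.176, d = 0.201.
X–Z: 4/34 differ, p = 0.118, d = 0.128.
Y–Z: 6/34 differ, p = 0.176, d = 0.201.
The smallest distance is between X and Z.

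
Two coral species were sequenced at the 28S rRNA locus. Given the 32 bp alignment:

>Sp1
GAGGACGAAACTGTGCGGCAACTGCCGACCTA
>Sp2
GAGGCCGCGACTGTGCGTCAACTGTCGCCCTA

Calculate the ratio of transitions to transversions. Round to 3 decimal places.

Transitions are A↔G and C↔T; transversions are all other mismatches.
Transitions: 2. Transversions: 4.
R = 2/4 = 0.500.

0.500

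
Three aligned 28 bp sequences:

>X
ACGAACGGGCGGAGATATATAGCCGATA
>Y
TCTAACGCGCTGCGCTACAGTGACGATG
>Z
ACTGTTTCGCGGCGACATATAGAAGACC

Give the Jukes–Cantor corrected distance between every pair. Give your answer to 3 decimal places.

X–Y: 11/28 sites differ → p ≈ 0.392857, d = −0.75 ln(1 − 0.523809) = 0.556452 ≈ 0.556.
X–Z: 12/28 sites differ → p ≈ 0.428571, d = −0.75 ln(1 − 0.571428) = 0.635472 ≈ 0.635.
Y–Z: 14/28 sites differ → p = 0.5, d = −0.75 ln(1 − 0.666667) = 0.823960 ≈ 0.824.

d(X,Y) = 0.556, d(X,Z) = 0.635, d(Y,Z) = 0.824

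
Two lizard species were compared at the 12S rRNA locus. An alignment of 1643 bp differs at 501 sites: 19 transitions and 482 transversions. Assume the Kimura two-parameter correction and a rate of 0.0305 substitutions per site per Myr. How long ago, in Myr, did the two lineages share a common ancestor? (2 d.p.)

6.74

P = 19/1643 ≈ 0.011564 and Q = 482/1643 ≈ 0.293366.
Under the Kimura two-parameter model, d = −½ ln(1 − 2P − Q) − ¼ ln(1 − 2Q).
1 − 2P − Q = 0.683506, giving −½ ln(0.683506) = 0.190260.
1 − 2Q = 0.413268, giving −¼ ln(0.413268) = 0.220915.
d = 0.190260 + 0.220915 = 0.411175.
Under a molecular clock d = 2μt, so t = d/(2μ) = 0.411175 / (2 × 0.0305) = 6.74 Myr.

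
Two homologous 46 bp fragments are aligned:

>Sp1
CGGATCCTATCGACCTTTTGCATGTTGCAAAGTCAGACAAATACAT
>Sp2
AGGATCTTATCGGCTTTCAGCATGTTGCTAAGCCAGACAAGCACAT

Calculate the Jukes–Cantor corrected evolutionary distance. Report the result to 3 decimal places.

0.257

The sequences differ at 10 of 46 sites (1, 7, 13, 15, 18, 19, 29, 33, 41, 42), so p = 10/46 ≈ 0.217391.
d = −(3/4) ln(1 − 4p/3) = −0.75 ln(1 − 0.289855) = −0.75 ln(0.710145)
  = −0.75 × (-0.342286) = 0.256715 substitutions/site.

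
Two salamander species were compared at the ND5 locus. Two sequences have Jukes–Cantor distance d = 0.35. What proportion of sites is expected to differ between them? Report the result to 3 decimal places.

0.280

p = (3/4)(1 − e^(−4d/3)) = 0.75 × (1 − e^(-0.466667)) = 0.75 × (1 − 0.627089) = 0.279683.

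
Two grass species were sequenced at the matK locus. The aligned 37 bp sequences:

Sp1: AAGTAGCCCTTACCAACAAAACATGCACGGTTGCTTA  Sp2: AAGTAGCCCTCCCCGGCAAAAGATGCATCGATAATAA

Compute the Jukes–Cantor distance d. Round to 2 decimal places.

0.38

The sequences differ at 11 of 37 sites, so p = 11/37 ≈ 0.297297.
d = −(3/4) ln(1 − 4p/3) = −0.75 ln(1 − 0.396396) = −0.75 ln(0.603604)
  = −0.75 × (-0.504837) = 0.378628 substitutions/site.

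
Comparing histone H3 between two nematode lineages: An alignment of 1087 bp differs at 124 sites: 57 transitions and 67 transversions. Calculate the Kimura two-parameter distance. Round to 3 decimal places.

0.124

P = 57/1087 ≈ 0.052438 and Q = 67/1087 ≈ 0.061638.
Under the Kimura two-parameter model, d = −½ ln(1 − 2P − Q) − ¼ ln(1 − 2Q).
1 − 2P − Q = 0.833486, giving −½ ln(0.833486) = 0.091069.
1 − 2Q = 0.876724, giving −¼ ln(0.876724) = 0.032891.
d = 0.091069 + 0.032891 = 0.123960.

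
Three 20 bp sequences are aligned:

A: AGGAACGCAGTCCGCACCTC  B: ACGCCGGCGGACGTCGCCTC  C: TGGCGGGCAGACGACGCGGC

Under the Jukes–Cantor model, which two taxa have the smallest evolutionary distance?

B and C

A–B: 9/20 differ, p = 0.450, d = 0.687.
A–C: 10/20 differ, p = 0.500, d = 0.824.
B–C: 7/20 differ, p = 0.350, d = 0.471.
The smallest distance is between B and C.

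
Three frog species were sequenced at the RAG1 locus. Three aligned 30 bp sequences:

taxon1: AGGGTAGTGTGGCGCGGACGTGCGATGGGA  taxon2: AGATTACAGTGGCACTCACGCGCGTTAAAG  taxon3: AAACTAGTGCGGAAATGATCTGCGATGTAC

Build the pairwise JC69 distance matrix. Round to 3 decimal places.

taxon1–taxon2: 13/30 sites differ → p ≈ 0.433333, d = −0.75 ln(1 − 0.577777) = 0.646666 ≈ 0.647.
taxon1–taxon3: 13/30 sites differ → p ≈ 0.433333, d = −0.75 ln(1 − 0.577777) = 0.646666 ≈ 0.647.
taxon2–taxon3: 15/30 sites differ → p = 0.5, d = −0.75 ln(1 − 0.666667) = 0.823960 ≈ 0.824.

d(taxon1,taxon2) = 0.647, d(taxon1,taxon3) = 0.647, d(taxon2,taxon3) = 0.824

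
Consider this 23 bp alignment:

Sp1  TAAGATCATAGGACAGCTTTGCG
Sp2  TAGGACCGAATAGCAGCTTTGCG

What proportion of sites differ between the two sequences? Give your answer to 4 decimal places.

0.3043

The sequences differ at 7 of 23 positions (sites 3, 6, 8, 9, 11, 12, 13).
p = 7/23 = 0.304347… ≈ 0.3043 (to 4 d.p.).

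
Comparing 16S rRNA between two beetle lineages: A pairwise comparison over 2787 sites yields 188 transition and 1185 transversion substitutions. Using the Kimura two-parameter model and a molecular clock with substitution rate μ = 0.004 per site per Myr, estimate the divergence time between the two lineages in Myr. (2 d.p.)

P = 188/2787 ≈ 0.067456 and Q = 1185/2787 ≈ 0.425188.
Under the Kimura two-parameter model, d = −½ ln(1 − 2P − Q) − ¼ ln(1 − 2Q).
1 − 2P − Q = 0.4399, giving −½ ln(0.4399) = 0.410604.
1 − 2Q = 0.149624, giving −¼ ln(0.149624) = 0.474907.
d = 0.410604 + 0.474907 = 0.885511.
Under a molecular clock d = 2μt, so t = d/(2μ) = 0.885511 / (2 × 0.004) = 110.69 Myr.

110.69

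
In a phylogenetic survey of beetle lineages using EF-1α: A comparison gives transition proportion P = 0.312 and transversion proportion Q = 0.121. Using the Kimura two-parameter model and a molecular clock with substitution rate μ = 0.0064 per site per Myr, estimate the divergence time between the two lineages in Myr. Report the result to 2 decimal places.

Under the Kimura two-parameter model, d = −½ ln(1 − 2P − Q) − ¼ ln(1 − 2Q).
1 − 2P − Q = 0.255, giving −½ ln(0.255) = 0.683246.
1 − 2Q = 0.758, giving −¼ ln(0.758) = 0.069268.
d = 0.683246 + 0.069268 = 0.752514.
Under a molecular clock d = 2μt, so t = d/(2μ) = 0.752514 / (2 × 0.0064) = 58.79 Myr.

58.79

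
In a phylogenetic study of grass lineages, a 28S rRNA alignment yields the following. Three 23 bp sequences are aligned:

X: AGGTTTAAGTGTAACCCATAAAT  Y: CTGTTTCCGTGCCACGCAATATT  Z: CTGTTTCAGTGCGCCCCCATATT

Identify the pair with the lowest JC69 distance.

X–Y: 10/23 differ, p = 0.435, d = 0.650.
X–Z: 10/23 differ, p = 0.435, d = 0.650.
Y–Z: 5/23 differ, p = 0.217, d = 0.257.
The smallest distance is between Y and Z.

Y and Z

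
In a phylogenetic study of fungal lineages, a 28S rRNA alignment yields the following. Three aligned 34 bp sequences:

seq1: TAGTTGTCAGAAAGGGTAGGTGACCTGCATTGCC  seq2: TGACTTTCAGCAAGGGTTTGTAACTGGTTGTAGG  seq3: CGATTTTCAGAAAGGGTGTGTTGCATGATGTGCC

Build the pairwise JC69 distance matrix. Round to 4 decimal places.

d(seq1,seq2) = 0.7405, d(seq1,seq3) = 0.4770, d(seq2,seq3) = 0.4770

seq1–seq2: 16/34 sites differ → p ≈ 0.470588, d = −0.75 ln(1 − 0.627451) = 0.740540 ≈ 0.7405.
seq1–seq3: 12/34 sites differ → p ≈ 0.352941, d = −0.75 ln(1 − 0.470588) = 0.476991 ≈ 0.4770.
seq2–seq3: 12/34 sites differ → p ≈ 0.352941, d = −0.75 ln(1 − 0.470588) = 0.476991 ≈ 0.4770.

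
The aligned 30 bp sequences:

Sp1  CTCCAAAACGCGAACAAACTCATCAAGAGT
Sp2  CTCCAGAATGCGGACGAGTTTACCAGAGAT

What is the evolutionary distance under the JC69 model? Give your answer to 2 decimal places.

The sequences differ at 12 of 30 sites, so p = 12/30 = 0.4.
d = −(3/4) ln(1 − 4p/3) = −0.75 ln(1 − 0.533333) = −0.75 ln(0.466667)
  = −0.75 × (-0.762139) = 0.571604 substitutions/site.

0.57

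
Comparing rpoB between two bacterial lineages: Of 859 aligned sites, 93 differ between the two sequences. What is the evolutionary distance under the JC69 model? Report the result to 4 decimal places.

p = 93/859 ≈ 0.108265.
d = −(3/4) ln(1 − 4p/3) = −0.75 ln(1 − 0.144353) = −0.75 ln(0.855647)
  = −0.75 × (-0.155897) = 0.116923 substitutions/site.

0.1169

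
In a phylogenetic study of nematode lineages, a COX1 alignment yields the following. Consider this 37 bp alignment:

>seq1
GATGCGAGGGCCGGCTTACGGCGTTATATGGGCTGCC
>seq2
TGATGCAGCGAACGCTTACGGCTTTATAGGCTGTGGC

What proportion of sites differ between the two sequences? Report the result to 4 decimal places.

0.4324

The sequences differ at 16 of 37 positions.
p = 16/37 = 0.432432… ≈ 0.4324 (to 4 d.p.).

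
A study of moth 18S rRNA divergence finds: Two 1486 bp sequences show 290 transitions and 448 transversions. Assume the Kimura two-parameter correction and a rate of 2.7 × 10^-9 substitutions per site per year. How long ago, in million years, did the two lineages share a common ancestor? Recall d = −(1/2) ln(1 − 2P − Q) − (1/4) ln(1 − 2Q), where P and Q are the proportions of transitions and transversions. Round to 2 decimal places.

P = 290/1486 ≈ 0.195155 and Q = 448/1486 ≈ 0.30148.
Under the Kimura two-parameter model, d = −½ ln(1 − 2P − Q) − ¼ ln(1 − 2Q).
1 − 2P − Q = 0.30821, giving −½ ln(0.30821) = 0.588487.
1 − 2Q = 0.39704, giving −¼ ln(0.39704) = 0.230930.
d = 0.588487 + 0.230930 = 0.819417.
Under a molecular clock d = 2μt, so t = d/(2μ) = 0.819417 / (2 × 2.7 × 10^-9) = 151.74 million years.

151.74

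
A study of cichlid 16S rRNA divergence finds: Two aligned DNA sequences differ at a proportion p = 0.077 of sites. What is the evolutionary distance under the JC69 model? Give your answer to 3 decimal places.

d = −(3/4) ln(1 − 4p/3) = −0.75 ln(1 − 0.102667) = −0.75 ln(0.897333)
  = −0.75 × (-0.108328) = 0.081246 substitutions/site.

0.081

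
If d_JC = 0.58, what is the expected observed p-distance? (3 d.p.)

0.404

p = (3/4)(1 − e^(−4d/3)) = 0.75 × (1 − e^(-0.773333)) = 0.75 × (1 − 0.461472) = 0.403896.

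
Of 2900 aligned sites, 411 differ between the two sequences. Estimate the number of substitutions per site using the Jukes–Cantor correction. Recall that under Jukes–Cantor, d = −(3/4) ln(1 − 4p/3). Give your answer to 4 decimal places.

p = 411/2900 ≈ 0.141724.
d = −(3/4) ln(1 − 4p/3) = −0.75 ln(1 − 0.188965) = −0.75 ln(0.811035)
  = −0.75 × (-0.209444) = 0.157083 substitutions/site.

0.1571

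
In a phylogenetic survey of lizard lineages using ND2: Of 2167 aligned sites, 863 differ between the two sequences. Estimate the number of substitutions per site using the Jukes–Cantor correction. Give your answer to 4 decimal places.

0.5679

p = 863/2167 ≈ 0.398246.
d = −(3/4) ln(1 − 4p/3) = −0.75 ln(1 − 0.530995) = −0.75 ln(0.469005)
  = −0.75 × (-0.757142) = 0.567857 substitutions/site.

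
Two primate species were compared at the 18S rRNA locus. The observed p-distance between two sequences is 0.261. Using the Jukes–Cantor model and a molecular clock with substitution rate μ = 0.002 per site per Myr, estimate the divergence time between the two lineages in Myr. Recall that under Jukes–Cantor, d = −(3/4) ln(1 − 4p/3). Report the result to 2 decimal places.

d = −(3/4) ln(1 − 4p/3) = −0.75 ln(1 − 0.348) = −0.75 ln(0.652)
  = −0.75 × (-0.427711) = 0.320783 substitutions/site.
Under a molecular clock d = 2μt, so t = d/(2μ) = 0.320783 / (2 × 0.002) = 80.20 Myr.

80.20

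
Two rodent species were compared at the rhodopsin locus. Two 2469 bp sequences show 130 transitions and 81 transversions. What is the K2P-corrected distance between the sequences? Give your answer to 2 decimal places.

0.09

P = 130/2469 ≈ 0.052653 and Q = 81/2469 ≈ 0.032807.
Under the Kimura two-parameter model, d = −½ ln(1 − 2P − Q) − ¼ ln(1 − 2Q).
1 − 2P − Q = 0.861887, giving −½ ln(0.861887) = 0.074316.
1 − 2Q = 0.934386, giving −¼ ln(0.934386) = 0.016966.
d = 0.074316 + 0.016966 = 0.091282.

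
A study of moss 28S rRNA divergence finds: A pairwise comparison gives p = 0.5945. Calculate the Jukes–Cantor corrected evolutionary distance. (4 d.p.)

d = −(3/4) ln(1 − 4p/3) = −0.75 ln(1 − 0.792667) = −0.75 ln(0.207333)
  = −0.75 × (-1.573429) = 1.180072 substitutions/site.

1.1801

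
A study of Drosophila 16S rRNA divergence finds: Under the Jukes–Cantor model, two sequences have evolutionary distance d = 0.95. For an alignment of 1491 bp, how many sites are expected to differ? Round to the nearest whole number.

Invert JC69: p = (3/4)(1 − e^(−4d/3)) = 0.75 × (1 − e^(-1.266667)) = 0.75 × (1 − 0.281769) = 0.538673.
Expected differing sites = pL ≈ 0.538673 × 1491 = 803.161443 ≈ 803.

803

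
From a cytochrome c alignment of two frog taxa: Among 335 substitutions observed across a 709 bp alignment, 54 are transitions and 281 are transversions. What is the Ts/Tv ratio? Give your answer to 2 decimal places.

R = 54/281 = 0.192170… ≈ 0.19 (to 2 d.p.).

0.19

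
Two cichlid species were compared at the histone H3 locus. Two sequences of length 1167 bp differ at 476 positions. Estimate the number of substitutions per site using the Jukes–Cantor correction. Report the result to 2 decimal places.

0.59

p = 476/1167 ≈ 0.407883.
d = −(3/4) ln(1 − 4p/3) = −0.75 ln(1 − 0.543844) = −0.75 ln(0.456156)
  = −0.75 × (-0.784920) = 0.588690 substitutions/site.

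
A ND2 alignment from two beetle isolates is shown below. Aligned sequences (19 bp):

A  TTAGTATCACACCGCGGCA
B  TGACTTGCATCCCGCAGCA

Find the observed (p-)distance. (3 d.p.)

The sequences differ at 7 of 19 positions (sites 2, 4, 6, 7, 10, 11, 16).
p = 7/19 = 0.368421… ≈ 0.368 (to 3 d.p.).

0.368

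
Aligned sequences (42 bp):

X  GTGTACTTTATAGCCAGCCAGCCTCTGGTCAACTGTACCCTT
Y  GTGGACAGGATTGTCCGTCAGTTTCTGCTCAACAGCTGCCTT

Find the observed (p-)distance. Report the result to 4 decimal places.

The sequences differ at 15 of 42 positions.
p = 15/42 = 0.357142… ≈ 0.3571 (to 4 d.p.).

0.3571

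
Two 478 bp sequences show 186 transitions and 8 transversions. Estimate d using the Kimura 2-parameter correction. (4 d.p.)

0.8008

P = 186/478 ≈ 0.389121 and Q = 8/478 ≈ 0.016736.
Under the Kimura two-parameter model, d = −½ ln(1 − 2P − Q) − ¼ ln(1 − 2Q).
1 − 2P − Q = 0.205022, giving −½ ln(0.205022) = 0.792319.
1 − 2Q = 0.966528, giving −¼ ln(0.966528) = 0.008511.
d = 0.792319 + 0.008511 = 0.800830.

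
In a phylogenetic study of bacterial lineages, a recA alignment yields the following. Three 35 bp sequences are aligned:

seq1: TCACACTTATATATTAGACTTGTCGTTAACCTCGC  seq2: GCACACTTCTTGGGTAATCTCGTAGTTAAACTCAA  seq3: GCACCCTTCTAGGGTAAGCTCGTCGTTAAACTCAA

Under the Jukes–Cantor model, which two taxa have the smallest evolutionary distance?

seq1–seq2: 13/35 differ, p = 0.371, d = 0.513.
seq1–seq3: 12/35 differ, p = 0.343, d = 0.458.
seq2–seq3: 4/35 differ, p = 0.114, d = 0.124.
The smallest distance is between seq2 and seq3.

seq2 and seq3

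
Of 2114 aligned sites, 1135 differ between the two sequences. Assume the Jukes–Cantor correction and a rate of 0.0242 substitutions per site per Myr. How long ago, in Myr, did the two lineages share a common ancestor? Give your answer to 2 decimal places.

19.50

p = 1135/2114 ≈ 0.536897.
d = −(3/4) ln(1 − 4p/3) = −0.75 ln(1 − 0.715863) = −0.75 ln(0.284137)
  = −0.75 × (-1.258299) = 0.943724 substitutions/site.
Under a molecular clock d = 2μt, so t = d/(2μ) = 0.943724 / (2 × 0.0242) = 19.50 Myr.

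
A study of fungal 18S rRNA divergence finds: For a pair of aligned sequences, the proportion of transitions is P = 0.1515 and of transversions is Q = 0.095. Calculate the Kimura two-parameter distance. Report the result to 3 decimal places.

0.306

Under the Kimura two-parameter model, d = −½ ln(1 − 2P − Q) − ¼ ln(1 − 2Q).
1 − 2P − Q = 0.602, giving −½ ln(0.602) = 0.253749.
1 − 2Q = 0.81, giving −¼ ln(0.81) = 0.052680.
d = 0.253749 + 0.052680 = 0.306429.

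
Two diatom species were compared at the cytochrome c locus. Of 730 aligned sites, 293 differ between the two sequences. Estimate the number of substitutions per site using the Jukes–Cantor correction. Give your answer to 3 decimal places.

0.575

p = 293/730 ≈ 0.40137.
d = −(3/4) ln(1 − 4p/3) = −0.75 ln(1 − 0.53516) = −0.75 ln(0.46484)
  = −0.75 × (-0.766062) = 0.574547 substitutions/site.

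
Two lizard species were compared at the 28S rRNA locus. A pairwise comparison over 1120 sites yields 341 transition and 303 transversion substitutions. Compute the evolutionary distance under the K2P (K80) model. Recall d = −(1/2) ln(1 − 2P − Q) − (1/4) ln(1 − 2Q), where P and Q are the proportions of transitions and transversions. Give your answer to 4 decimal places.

P = 341/1120 ≈ 0.304464 and Q = 303/1120 ≈ 0.270536.
Under the Kimura two-parameter model, d = −½ ln(1 − 2P − Q) − ¼ ln(1 − 2Q).
1 − 2P − Q = 0.120536, giving −½ ln(0.120536) = 1.057903.
1 − 2Q = 0.458928, giving −¼ ln(0.458928) = 0.194715.
d = 1.057903 + 0.194715 = 1.252618.

1.2526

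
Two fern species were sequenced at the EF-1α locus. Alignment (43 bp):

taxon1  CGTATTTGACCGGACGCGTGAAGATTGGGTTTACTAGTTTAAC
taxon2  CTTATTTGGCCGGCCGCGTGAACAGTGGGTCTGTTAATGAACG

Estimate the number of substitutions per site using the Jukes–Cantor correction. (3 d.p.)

0.387

The sequences differ at 13 of 43 sites, so p = 13/43 ≈ 0.302326.
d = −(3/4) ln(1 − 4p/3) = −0.75 ln(1 − 0.403101) = −0.75 ln(0.596899)
  = −0.75 × (-0.516007) = 0.387005 substitutions/site.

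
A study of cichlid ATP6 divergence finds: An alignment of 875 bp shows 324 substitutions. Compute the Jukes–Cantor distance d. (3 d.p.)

p = 324/875 ≈ 0.370286.
d = −(3/4) ln(1 − 4p/3) = −0.75 ln(1 − 0.493715) = −0.75 ln(0.506285)
  = −0.75 × (-0.680656) = 0.510492 substitutions/site.

0.510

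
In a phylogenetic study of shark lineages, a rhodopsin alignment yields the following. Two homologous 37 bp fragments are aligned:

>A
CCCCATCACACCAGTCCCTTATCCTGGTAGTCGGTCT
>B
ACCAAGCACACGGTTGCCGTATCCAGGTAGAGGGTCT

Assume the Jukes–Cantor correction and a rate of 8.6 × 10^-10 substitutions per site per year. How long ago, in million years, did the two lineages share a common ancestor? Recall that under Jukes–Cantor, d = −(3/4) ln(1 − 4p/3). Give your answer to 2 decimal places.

220.13

The sequences differ at 11 of 37 sites, so p = 11/37 ≈ 0.297297.
d = −(3/4) ln(1 − 4p/3) = −0.75 ln(1 − 0.396396) = −0.75 ln(0.603604)
  = −0.75 × (-0.504837) = 0.378628 substitutions/site.
Under a molecular clock d = 2μt, so t = d/(2μ) = 0.378628 / (2 × 8.6 × 10^-10) = 220.13 million years.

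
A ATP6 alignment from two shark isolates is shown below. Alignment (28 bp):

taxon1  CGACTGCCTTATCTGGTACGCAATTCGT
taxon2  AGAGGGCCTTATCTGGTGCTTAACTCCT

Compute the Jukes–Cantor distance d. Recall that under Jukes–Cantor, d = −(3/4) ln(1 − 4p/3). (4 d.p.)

0.3597

The sequences differ at 8 of 28 sites (1, 4, 5, 18, 20, 21, 24, 27), so p = 8/28 ≈ 0.285714.
d = −(3/4) ln(1 − 4p/3) = −0.75 ln(1 − 0.380952) = −0.75 ln(0.619048)
  = −0.75 × (-0.479572) = 0.359679 substitutions/site.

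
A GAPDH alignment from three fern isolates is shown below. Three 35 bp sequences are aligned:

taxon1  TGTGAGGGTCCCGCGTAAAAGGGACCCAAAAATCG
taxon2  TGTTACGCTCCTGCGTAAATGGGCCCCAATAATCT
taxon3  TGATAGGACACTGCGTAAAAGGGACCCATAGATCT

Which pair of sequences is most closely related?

taxon1–taxon2: 8/35 differ, p = 0.229, d = 0.273.
taxon1–taxon3: 9/35 differ, p = 0.257, d = 0.315.
taxon2–taxon3: 10/35 differ, p = 0.286, d = 0.360.
The smallest distance is between taxon1 and taxon2.

taxon1 and taxon2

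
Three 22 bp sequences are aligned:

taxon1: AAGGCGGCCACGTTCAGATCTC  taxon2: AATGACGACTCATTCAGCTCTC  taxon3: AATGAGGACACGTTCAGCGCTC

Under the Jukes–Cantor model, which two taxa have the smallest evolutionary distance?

taxon1–taxon2: 7/22 differ, p = 0.318, d = 0.414.
taxon1–taxon3: 5/22 differ, p = 0.227, d = 0.271.
taxon2–taxon3: 4/22 differ, p = 0.182, d = 0.208.
The smallest distance is between taxon2 and taxon3.

taxon2 and taxon3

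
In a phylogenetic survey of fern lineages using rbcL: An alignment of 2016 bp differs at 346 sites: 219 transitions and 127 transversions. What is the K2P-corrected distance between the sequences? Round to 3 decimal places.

0.198

P = 219/2016 ≈ 0.108631 and Q = 127/2016 ≈ 0.062996.
Under the Kimura two-parameter model, d = −½ ln(1 − 2P − Q) − ¼ ln(1 − 2Q).
1 − 2P − Q = 0.719742, giving −½ ln(0.719742) = 0.164431.
1 − 2Q = 0.874008, giving −¼ ln(0.874008) = 0.033666.
d = 0.164431 + 0.033666 = 0.198097.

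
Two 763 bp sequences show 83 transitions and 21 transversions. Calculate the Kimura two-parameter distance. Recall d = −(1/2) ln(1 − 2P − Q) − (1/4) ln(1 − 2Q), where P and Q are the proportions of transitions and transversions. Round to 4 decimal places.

P = 83/763 ≈ 0.108781 and Q = 21/763 ≈ 0.027523.
Under the Kimura two-parameter model, d = −½ ln(1 − 2P − Q) − ¼ ln(1 − 2Q).
1 − 2P − Q = 0.754915, giving −½ ln(0.754915) = 0.140575.
1 − 2Q = 0.944954, giving −¼ ln(0.944954) = 0.014155.
d = 0.140575 + 0.014155 = 0.154730.

0.1547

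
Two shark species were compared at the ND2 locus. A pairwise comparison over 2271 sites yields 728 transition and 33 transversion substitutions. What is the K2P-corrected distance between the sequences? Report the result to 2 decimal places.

0.54

P = 728/2271 ≈ 0.320564 and Q = 33/2271 ≈ 0.014531.
Under the Kimura two-parameter model, d = −½ ln(1 − 2P − Q) − ¼ ln(1 − 2Q).
1 − 2P − Q = 0.344341, giving −½ ln(0.344341) = 0.533061.
1 − 2Q = 0.970938, giving −¼ ln(0.970938) = 0.007373.
d = 0.533061 + 0.007373 = 0.540434.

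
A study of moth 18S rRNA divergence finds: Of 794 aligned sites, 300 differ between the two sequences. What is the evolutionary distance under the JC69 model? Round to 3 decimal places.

0.526

p = 300/794 ≈ 0.377834.
d = −(3/4) ln(1 − 4p/3) = −0.75 ln(1 − 0.503779) = −0.75 ln(0.496221)
  = −0.75 × (-0.700734) = 0.525551 substitutions/site.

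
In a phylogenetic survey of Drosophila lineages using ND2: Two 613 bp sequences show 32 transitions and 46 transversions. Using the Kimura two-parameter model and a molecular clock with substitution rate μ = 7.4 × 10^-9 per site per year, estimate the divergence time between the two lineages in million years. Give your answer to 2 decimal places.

9.43

P = 32/613 ≈ 0.052202 and Q = 46/613 ≈ 0.075041.
Under the Kimura two-parameter model, d = −½ ln(1 − 2P − Q) − ¼ ln(1 − 2Q).
1 − 2P − Q = 0.820555, giving −½ ln(0.820555) = 0.098887.
1 − 2Q = 0.849918, giving −¼ ln(0.849918) = 0.040654.
d = 0.098887 + 0.040654 = 0.139541.
Under a molecular clock d = 2μt, so t = d/(2μ) = 0.139541 / (2 × 7.4 × 10^-9) = 9.43 million years.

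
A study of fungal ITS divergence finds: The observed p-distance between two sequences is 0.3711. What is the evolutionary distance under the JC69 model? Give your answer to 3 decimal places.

d = −(3/4) ln(1 − 4p/3) = −0.75 ln(1 − 0.4948) = −0.75 ln(0.5052)
  = −0.75 × (-0.682801) = 0.512101 substitutions/site.

0.512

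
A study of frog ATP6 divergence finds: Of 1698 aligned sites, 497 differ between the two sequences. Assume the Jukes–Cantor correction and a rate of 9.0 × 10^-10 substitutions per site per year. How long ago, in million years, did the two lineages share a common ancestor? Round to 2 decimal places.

206.14

p = 497/1698 ≈ 0.292697.
d = −(3/4) ln(1 − 4p/3) = −0.75 ln(1 − 0.390263) = −0.75 ln(0.609737)
  = −0.75 × (-0.494728) = 0.371046 substitutions/site.
Under a molecular clock d = 2μt, so t = d/(2μ) = 0.371046 / (2 × 9.0 × 10^-10) = 206.14 million years.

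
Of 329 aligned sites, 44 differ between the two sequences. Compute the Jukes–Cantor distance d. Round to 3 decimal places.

0.147

p = 44/329 ≈ 0.133739.
d = −(3/4) ln(1 − 4p/3) = −0.75 ln(1 − 0.178319) = −0.75 ln(0.821681)
  = −0.75 × (-0.196403) = 0.147302 substitutions/site.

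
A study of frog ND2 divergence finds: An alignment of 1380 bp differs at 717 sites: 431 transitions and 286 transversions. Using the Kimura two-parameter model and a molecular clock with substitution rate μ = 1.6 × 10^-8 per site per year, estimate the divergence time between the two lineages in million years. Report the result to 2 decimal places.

32.04

P = 431/1380 ≈ 0.312319 and Q = 286/1380 ≈ 0.207246.
Under the Kimura two-parameter model, d = −½ ln(1 − 2P − Q) − ¼ ln(1 − 2Q).
1 − 2P − Q = 0.168116, giving −½ ln(0.168116) = 0.891551.
1 − 2Q = 0.585508, giving −¼ ln(0.585508) = 0.133819.
d = 0.891551 + 0.133819 = 1.025370.
Under a molecular clock d = 2μt, so t = d/(2μ) = 1.025370 / (2 × 1.6 × 10^-8) = 32.04 million years.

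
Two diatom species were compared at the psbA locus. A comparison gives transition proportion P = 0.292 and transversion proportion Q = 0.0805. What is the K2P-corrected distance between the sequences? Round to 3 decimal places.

0.590

Under the Kimura two-parameter model, d = −½ ln(1 − 2P − Q) − ¼ ln(1 − 2Q).
1 − 2P − Q = 0.3355, giving −½ ln(0.3355) = 0.546067.
1 − 2Q = 0.839, giving −¼ ln(0.839) = 0.043886.
d = 0.546067 + 0.043886 = 0.589953.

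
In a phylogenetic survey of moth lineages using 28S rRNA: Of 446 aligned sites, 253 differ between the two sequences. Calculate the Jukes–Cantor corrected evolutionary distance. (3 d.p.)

1.059

p = 253/446 ≈ 0.567265.
d = −(3/4) ln(1 − 4p/3) = −0.75 ln(1 − 0.756353) = −0.75 ln(0.243647)
  = −0.75 × (-1.412035) = 1.059026 substitutions/site.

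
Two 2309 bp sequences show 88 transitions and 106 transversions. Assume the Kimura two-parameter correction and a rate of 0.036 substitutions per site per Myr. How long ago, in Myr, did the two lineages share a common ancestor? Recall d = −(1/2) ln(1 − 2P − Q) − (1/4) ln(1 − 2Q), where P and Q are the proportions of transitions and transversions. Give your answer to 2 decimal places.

1.24

P = 88/2309 ≈ 0.038112 and Q = 106/2309 ≈ 0.045907.
Under the Kimura two-parameter model, d = −½ ln(1 − 2P − Q) − ¼ ln(1 − 2Q).
1 − 2P − Q = 0.877869, giving −½ ln(0.877869) = 0.065129.
1 − 2Q = 0.908186, giving −¼ ln(0.908186) = 0.024077.
d = 0.065129 + 0.024077 = 0.089206.
Under a molecular clock d = 2μt, so t = d/(2μ) = 0.089206 / (2 × 0.036) = 1.24 Myr.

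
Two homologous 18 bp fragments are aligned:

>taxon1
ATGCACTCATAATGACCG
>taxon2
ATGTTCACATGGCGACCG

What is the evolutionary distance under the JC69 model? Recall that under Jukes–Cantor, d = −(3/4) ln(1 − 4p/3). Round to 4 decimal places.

0.4408

The sequences differ at 6 of 18 sites (4, 5, 7, 11, 12, 13), so p = 6/18 ≈ 0.333333.
d = −(3/4) ln(1 − 4p/3) = −0.75 ln(1 − 0.444444) = −0.75 ln(0.555556)
  = −0.75 × (-0.587786) = 0.440840 substitutions/site.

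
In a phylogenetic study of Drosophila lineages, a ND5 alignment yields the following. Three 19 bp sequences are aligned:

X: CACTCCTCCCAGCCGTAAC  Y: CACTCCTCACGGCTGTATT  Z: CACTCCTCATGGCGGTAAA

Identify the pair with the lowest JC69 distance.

Y and Z

X–Y: 5/19 differ, p = 0.263, d = 0.324.
X–Z: 5/19 differ, p = 0.263, d = 0.324.
Y–Z: 4/19 differ, p = 0.211, d = 0.247.
The smallest distance is between Y and Z.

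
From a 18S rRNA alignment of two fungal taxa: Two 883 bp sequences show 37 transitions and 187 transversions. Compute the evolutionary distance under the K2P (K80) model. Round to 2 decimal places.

0.31

P = 37/883 ≈ 0.041903 and Q = 187/883 ≈ 0.211778.
Under the Kimura two-parameter model, d = −½ ln(1 − 2P − Q) − ¼ ln(1 − 2Q).
1 − 2P − Q = 0.704416, giving −½ ln(0.704416) = 0.175193.
1 − 2Q = 0.576444, giving −¼ ln(0.576444) = 0.137719.
d = 0.175193 + 0.137719 = 0.312912.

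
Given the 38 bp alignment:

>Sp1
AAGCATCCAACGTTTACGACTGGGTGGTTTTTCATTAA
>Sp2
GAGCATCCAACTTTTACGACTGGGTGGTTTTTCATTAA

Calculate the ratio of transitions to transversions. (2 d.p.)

1.00

Transitions are A↔G and C↔T; transversions are all other mismatches.
Transitions: 1. Transversions: 1.
R = 1/1 = 1.00.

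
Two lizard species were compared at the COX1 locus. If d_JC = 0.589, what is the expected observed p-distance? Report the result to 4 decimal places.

0.4080

p = (3/4)(1 − e^(−4d/3)) = 0.75 × (1 − e^(-0.785333)) = 0.75 × (1 − 0.455968) = 0.408024.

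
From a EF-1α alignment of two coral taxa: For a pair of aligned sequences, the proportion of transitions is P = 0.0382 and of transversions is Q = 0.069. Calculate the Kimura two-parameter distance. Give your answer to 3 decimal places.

Under the Kimura two-parameter model, d = −½ ln(1 − 2P − Q) − ¼ ln(1 − 2Q).
1 − 2P − Q = 0.8546, giving −½ ln(0.8546) = 0.078561.
1 − 2Q = 0.862, giving −¼ ln(0.862) = 0.037125.
d = 0.078561 + 0.037125 = 0.115686.

0.116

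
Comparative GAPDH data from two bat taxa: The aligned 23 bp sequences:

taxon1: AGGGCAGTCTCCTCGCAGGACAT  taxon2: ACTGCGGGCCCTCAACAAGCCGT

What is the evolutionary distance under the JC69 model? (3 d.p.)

The sequences differ at 12 of 23 sites, so p = 12/23 ≈ 0.521739.
d = −(3/4) ln(1 − 4p/3) = −0.75 ln(1 − 0.695652) = −0.75 ln(0.304348)
  = −0.75 × (-1.189583) = 0.892187 substitutions/site.

0.892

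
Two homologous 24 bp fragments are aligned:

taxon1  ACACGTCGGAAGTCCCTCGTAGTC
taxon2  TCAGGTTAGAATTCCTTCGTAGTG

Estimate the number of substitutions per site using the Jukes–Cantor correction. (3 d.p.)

0.369

The sequences differ at 7 of 24 sites (1, 4, 7, 8, 12, 16, 24), so p = 7/24 ≈ 0.291667.
d = −(3/4) ln(1 − 4p/3) = −0.75 ln(1 − 0.388889) = −0.75 ln(0.611111)
  = −0.75 × (-0.492477) = 0.369358 substitutions/site.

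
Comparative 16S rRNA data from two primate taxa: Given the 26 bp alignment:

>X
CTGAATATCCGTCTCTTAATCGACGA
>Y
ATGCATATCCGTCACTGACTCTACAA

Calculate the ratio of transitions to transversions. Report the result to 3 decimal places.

0.167

Transitions are A↔G and C↔T; transversions are all other mismatches.
Transitions: 1. Transversions: 6.
R = 1/6 = 0.166666… ≈ 0.167 (to 3 d.p.).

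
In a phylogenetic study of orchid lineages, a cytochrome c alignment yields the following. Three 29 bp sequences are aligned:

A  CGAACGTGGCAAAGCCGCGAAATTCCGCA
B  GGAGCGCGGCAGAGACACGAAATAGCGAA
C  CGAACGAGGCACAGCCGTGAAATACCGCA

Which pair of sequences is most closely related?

A and C

A–B: 9/29 differ, p = 0.310, d = 0.401.
A–C: 4/29 differ, p = 0.138, d = 0.152.
B–C: 9/29 differ, p = 0.310, d = 0.401.
The smallest distance is between A and C.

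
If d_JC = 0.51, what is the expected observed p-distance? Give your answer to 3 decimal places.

0.370

p = (3/4)(1 − e^(−4d/3)) = 0.75 × (1 − e^(-0.68)) = 0.75 × (1 − 0.506617) = 0.370037.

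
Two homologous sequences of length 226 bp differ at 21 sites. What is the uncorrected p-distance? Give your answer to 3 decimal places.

p = 21/226 = 0.092920… ≈ 0.093 (to 3 d.p.).

0.093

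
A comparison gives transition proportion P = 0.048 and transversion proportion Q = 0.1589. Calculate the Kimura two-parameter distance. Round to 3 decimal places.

0.243

Under the Kimura two-parameter model, d = −½ ln(1 − 2P − Q) − ¼ ln(1 − 2Q).
1 − 2P − Q = 0.7451, giving −½ ln(0.7451) = 0.147118.
1 − 2Q = 0.6822, giving −¼ ln(0.6822) = 0.095608.
d = 0.147118 + 0.095608 = 0.242726.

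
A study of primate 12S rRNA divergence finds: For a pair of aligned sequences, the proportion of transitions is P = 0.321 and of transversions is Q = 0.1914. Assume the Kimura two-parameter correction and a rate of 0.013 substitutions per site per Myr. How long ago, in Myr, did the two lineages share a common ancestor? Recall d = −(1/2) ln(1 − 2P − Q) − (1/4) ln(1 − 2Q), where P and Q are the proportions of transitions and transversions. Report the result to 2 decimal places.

39.10

Under the Kimura two-parameter model, d = −½ ln(1 − 2P − Q) − ¼ ln(1 − 2Q).
1 − 2P − Q = 0.1666, giving −½ ln(0.1666) = 0.896080.
1 − 2Q = 0.6172, giving −¼ ln(0.6172) = 0.120641.
d = 0.896080 + 0.120641 = 1.016721.
Under a molecular clock d = 2μt, so t = d/(2μ) = 1.016721 / (2 × 0.013) = 39.10 Myr.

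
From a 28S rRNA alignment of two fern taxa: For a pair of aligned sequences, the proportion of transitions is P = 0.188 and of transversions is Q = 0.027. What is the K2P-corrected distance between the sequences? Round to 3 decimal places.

Under the Kimura two-parameter model, d = −½ ln(1 − 2P − Q) − ¼ ln(1 − 2Q).
1 − 2P − Q = 0.597, giving −½ ln(0.597) = 0.257919.
1 − 2Q = 0.946, giving −¼ ln(0.946) = 0.013878.
d = 0.257919 + 0.013878 = 0.271797.

0.272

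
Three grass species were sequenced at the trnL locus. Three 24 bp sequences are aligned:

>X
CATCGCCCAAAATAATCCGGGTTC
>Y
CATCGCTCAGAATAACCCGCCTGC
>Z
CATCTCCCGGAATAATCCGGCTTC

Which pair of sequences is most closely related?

X and Z

X–Y: 6/24 differ, p = 0.250, d = 0.304.
X–Z: 4/24 differ, p = 0.167, d = 0.188.
Y–Z: 6/24 differ, p = 0.250, d = 0.304.
The smallest distance is between X and Z.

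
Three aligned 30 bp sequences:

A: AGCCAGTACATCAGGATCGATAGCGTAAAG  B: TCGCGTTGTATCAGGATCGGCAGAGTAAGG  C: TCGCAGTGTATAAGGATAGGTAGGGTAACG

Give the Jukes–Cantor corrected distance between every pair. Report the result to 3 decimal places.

d(A,B) = 0.503, d(A,C) = 0.441, d(B,C) = 0.280

A–B: 11/30 sites differ → p ≈ 0.366667, d = −0.75 ln(1 − 0.488889) = 0.503376 ≈ 0.503.
A–C: 10/30 sites differ → p ≈ 0.333333, d = −0.75 ln(1 − 0.444444) = 0.440839 ≈ 0.441.
B–C: 7/30 sites differ → p ≈ 0.233333, d = −0.75 ln(1 − 0.311111) = 0.279506 ≈ 0.280.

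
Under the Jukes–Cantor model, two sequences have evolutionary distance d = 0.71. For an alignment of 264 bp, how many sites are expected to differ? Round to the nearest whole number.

Invert JC69: p = (3/4)(1 − e^(−4d/3)) = 0.75 × (1 − e^(-0.946667)) = 0.75 × (1 − 0.388032) = 0.458976.
Expected differing sites = pL ≈ 0.458976 × 264 = 121.169664 ≈ 121.

121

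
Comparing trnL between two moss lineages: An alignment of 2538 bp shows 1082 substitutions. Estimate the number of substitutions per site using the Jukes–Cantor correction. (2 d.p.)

p = 1082/2538 ≈ 0.42632.
d = −(3/4) ln(1 − 4p/3) = −0.75 ln(1 − 0.568427) = −0.75 ln(0.431573)
  = −0.75 × (-0.840319) = 0.630239 substitutions/site.

0.63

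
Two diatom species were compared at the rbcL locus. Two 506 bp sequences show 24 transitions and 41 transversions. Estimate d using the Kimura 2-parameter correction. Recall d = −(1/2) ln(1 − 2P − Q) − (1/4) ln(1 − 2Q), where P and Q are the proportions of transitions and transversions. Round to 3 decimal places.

0.141

P = 24/506 ≈ 0.047431 and Q = 41/506 ≈ 0.081028.
Under the Kimura two-parameter model, d = −½ ln(1 − 2P − Q) − ¼ ln(1 − 2Q).
1 − 2P − Q = 0.82411, giving −½ ln(0.82411) = 0.096726.
1 − 2Q = 0.837944, giving −¼ ln(0.837944) = 0.044201.
d = 0.096726 + 0.044201 = 0.140927.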